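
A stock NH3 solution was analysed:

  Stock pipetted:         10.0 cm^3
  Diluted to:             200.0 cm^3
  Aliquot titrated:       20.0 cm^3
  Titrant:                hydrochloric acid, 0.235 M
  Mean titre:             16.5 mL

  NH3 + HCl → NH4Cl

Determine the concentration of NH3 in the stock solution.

3.88 M

n(HCl) = 0.0165 × 0.235 = 3.88 × 10^-3 mol
n(NH3) in the aliquot = 3.88 × 10^-3 mol (1:1 ratio)
[NH3]_dilute = 3.88 × 10^-3 / 0.0200 = 0.194 mol/L
Dilution factor = 200.0 / 10.0 = 20.00
[NH3]_stock = 0.194 × 20.00 = 3.88 mol/L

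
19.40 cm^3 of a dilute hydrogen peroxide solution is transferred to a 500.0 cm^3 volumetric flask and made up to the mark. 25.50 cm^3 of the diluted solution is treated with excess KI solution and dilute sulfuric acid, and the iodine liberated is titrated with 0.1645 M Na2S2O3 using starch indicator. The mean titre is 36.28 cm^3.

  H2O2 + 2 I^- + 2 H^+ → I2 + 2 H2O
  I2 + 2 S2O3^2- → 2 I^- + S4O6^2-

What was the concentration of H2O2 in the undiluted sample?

3.016 M

n(S2O3^2-) = 0.03628 × 0.1645 = 5.968 × 10^-3 mol
n(I2) = n(S2O3^2-)/2 = 2.984 × 10^-3 mol
n(H2O2) in the aliquot = 2.984 × 10^-3 mol (1:1 ratio)
[H2O2]_dilute = 2.984 × 10^-3 / 0.02550 = 0.1170 mol/L
[H2O2]_original = 0.1170 × 500.0/19.40 = 3.016 mol/L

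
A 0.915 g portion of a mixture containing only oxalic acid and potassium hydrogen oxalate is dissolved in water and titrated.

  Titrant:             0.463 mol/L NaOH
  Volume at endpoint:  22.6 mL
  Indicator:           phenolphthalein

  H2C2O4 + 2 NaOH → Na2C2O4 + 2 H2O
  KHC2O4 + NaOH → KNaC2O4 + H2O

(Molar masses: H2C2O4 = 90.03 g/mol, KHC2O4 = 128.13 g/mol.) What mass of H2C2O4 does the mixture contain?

0.231 g

n(NaOH) = 0.0226 × 0.463 = 0.0105 mol
Let x = n(H2C2O4), y = n(KHC2O4).
Titrant: 2x + 1y = 0.0105;  mass: 90.03x + 128.13y = 0.915
Solving, x = 2.56 × 10^-3 mol, y = 5.34 × 10^-3 mol
mass of H2C2O4 = 2.56 × 10^-3 × 90.03 = 0.231 g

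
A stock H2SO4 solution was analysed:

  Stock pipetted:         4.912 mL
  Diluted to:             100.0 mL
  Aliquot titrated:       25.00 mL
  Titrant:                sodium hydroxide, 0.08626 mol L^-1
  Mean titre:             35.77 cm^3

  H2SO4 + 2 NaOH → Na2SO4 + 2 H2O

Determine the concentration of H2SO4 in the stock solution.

1.256 mol/L

n(NaOH) = 0.03577 × 0.08626 = 3.086 × 10^-3 mol
From the 1:2 ratio, n(H2SO4) in the aliquot = 1/2 × 3.086 × 10^-3 = 1.543 × 10^-3 mol
[H2SO4]_dilute = 1.543 × 10^-3 / 0.02500 = 0.06171 mol/L
Dilution factor = 100.0 / 4.912 = 20.36
[H2SO4]_stock = 0.06171 × 20.36 = 1.256 mol/L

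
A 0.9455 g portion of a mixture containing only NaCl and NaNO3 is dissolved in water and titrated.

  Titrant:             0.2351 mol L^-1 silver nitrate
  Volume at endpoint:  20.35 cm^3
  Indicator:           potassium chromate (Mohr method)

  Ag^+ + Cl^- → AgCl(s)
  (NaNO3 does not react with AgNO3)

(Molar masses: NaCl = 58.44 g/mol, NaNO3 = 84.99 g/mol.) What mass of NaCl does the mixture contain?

0.2796 g

n(AgNO3) = 0.02035 × 0.2351 = 4.784 × 10^-3 mol
Let x = n(NaCl), y = n(NaNO3).
Titrant: 1x = 4.784 × 10^-3;  mass: 58.44x + 84.99y = 0.9455
Solving, x = 4.784 × 10^-3 mol, y = 7.835 × 10^-3 mol
mass of NaCl = 4.784 × 10^-3 × 58.44 = 0.2796 g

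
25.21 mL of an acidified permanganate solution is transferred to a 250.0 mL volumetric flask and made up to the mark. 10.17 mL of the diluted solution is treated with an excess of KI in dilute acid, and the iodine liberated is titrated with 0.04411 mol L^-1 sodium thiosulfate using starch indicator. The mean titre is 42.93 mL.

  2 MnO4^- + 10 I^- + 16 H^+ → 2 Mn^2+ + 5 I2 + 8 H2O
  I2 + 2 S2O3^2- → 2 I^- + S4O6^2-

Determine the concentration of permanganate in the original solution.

0.3693 mol/L

n(S2O3^2-) = 0.04293 × 0.04411 = 1.894 × 10^-3 mol
n(I2) = n(S2O3^2-)/2 = 9.468 × 10^-4 mol
From the 2:5 ratio, n(MnO4^-) in the aliquot = 2/5 × 9.468 × 10^-4 = 3.787 × 10^-4 mol
[MnO4^-]_dilute = 3.787 × 10^-4 / 0.01017 = 0.03724 mol/L
[MnO4^-]_original = 0.03724 × 250.0/25.21 = 0.3693 mol/L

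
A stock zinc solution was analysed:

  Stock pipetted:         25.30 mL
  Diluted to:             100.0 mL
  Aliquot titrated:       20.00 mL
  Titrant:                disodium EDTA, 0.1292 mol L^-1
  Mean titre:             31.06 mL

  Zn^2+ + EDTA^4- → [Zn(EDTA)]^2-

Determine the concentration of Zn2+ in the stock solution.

n(EDTA) = 0.03106 × 0.1292 = 4.013 × 10^-3 mol
n(Zn2+) in the aliquot = 4.013 × 10^-3 mol (1:1 ratio)
[Zn2+]_dilute = 4.013 × 10^-3 / 0.02000 = 0.2006 mol/L
Dilution factor = 100.0 / 25.30 = 3.953
[Zn2+]_stock = 0.2006 × 3.953 = 0.7931 mol/L

0.7931 mol/L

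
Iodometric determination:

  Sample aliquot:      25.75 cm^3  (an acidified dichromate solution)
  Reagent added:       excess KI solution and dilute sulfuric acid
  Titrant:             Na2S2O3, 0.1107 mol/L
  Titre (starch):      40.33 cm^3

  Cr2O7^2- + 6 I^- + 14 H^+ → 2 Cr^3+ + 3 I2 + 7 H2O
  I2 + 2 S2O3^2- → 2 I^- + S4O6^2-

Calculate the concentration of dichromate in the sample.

n(S2O3^2-) = 0.04033 × 0.1107 = 4.465 × 10^-3 mol
n(I2) = n(S2O3^2-)/2 = 2.232 × 10^-3 mol
From the 1:3 ratio, n(Cr2O7^2-) in the aliquot = 1/3 × 2.232 × 10^-3 = 7.441 × 10^-4 mol
[Cr2O7^2-] = 7.441 × 10^-4 / 0.02575 = 0.02890 mol/L

0.02890 mol/L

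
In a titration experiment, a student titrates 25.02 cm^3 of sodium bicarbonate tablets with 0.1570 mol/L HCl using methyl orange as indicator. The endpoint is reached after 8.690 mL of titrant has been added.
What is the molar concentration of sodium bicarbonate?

NaHCO3 + HCl → NaCl + H2O + CO2
n(HCl) = 0.008690 L × 0.1570 mol/L = 1.364 × 10^-3 mol
n(NaHCO3) = 1.364 × 10^-3 mol (1:1 mole ratio)
[NaHCO3] = 1.364 × 10^-3 mol / 0.02502 L = 0.05453 mol/L

0.05453 mol/L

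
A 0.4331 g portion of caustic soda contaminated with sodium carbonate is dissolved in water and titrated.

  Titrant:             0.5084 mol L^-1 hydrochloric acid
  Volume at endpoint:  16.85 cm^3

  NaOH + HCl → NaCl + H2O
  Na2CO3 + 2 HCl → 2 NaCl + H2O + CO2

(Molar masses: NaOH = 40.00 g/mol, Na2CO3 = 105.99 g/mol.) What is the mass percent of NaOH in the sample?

n(HCl) = 0.01685 × 0.5084 = 8.567 × 10^-3 mol
Let x = n(NaOH), y = n(Na2CO3).
Titrant: 1x + 2y = 8.567 × 10^-3;  mass: 40.00x + 105.99y = 0.4331
Solving, x = 1.607 × 10^-3 mol, y = 3.480 × 10^-3 mol
mass of NaOH = 1.607 × 10^-3 × 40.00 = 0.06428 g
% NaOH = 0.06428 / 0.4331 × 100 = 14.84 %

14.84 %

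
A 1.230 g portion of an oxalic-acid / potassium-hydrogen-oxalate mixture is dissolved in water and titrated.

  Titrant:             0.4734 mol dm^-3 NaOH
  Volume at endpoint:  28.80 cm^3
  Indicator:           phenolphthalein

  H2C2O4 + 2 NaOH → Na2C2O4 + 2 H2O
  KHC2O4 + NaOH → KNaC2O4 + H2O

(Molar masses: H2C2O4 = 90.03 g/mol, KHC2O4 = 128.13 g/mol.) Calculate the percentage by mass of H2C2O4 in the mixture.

n(NaOH) = 0.02880 × 0.4734 = 0.01363 mol
Let x = n(H2C2O4), y = n(KHC2O4).
Titrant: 2x + 1y = 0.01363;  mass: 90.03x + 128.13y = 1.230
Solving, x = 3.110 × 10^-3 mol, y = 7.415 × 10^-3 mol
mass of H2C2O4 = 3.110 × 10^-3 × 90.03 = 0.2800 g
% H2C2O4 = 0.2800 / 1.230 × 100 = 22.76 %

22.76 %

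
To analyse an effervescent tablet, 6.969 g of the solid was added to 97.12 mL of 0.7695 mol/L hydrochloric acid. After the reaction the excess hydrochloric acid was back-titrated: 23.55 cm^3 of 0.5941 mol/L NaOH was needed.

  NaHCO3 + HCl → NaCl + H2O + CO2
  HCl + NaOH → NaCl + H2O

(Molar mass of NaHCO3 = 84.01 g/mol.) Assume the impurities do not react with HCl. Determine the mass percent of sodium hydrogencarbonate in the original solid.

73.22 %

n(HCl) added = 0.09712 × 0.7695 = 0.07473 mol
n(NaOH) used in back-titration = 0.02355 × 0.5941 = 0.01399 mol
n(HCl) left over = 0.01399 mol (1:1 ratio)
n(HCl) consumed by analyte = 0.07473 − 0.01399 = 0.06074 mol
n(NaHCO3) = 0.06074 mol (1:1 ratio)
mass of NaHCO3 = 0.06074 × 84.01 = 5.103 g
% NaHCO3 = 5.103 / 6.969 × 100 = 73.22 %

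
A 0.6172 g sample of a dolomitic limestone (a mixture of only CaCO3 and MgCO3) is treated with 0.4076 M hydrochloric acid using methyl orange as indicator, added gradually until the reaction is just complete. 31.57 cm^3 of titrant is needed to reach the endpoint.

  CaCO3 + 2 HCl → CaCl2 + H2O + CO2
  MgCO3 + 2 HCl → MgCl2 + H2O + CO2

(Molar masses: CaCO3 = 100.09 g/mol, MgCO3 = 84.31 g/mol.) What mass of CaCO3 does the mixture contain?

n(HCl) = 0.03157 × 0.4076 = 0.01287 mol
Let x = n(CaCO3), y = n(MgCO3).
Titrant: 2x + 2y = 0.01287;  mass: 100.09x + 84.31y = 0.6172
Solving, x = 4.737 × 10^-3 mol, y = 1.697 × 10^-3 mol
mass of CaCO3 = 4.737 × 10^-3 × 100.09 = 0.4741 g

0.4741 g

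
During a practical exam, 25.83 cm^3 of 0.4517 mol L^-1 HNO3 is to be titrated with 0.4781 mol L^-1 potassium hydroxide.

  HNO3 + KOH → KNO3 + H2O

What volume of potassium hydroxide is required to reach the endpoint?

24.40 mL

n(HNO3) = 0.02583 L × 0.4517 mol/L = 0.01167 mol
n(KOH) = 0.01167 mol (1:1 stoichiometry)
V(KOH) = 0.01167 mol / 0.4781 mol/L = 0.02440 L = 24.40 mL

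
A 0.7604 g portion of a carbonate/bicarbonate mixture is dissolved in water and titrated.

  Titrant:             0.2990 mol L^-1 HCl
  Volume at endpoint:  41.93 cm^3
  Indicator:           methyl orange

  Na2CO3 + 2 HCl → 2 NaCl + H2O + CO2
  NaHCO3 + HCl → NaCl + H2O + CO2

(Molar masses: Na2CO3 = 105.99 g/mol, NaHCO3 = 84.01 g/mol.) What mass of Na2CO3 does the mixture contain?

0.5004 g

n(HCl) = 0.04193 × 0.2990 = 0.01254 mol
Let x = n(Na2CO3), y = n(NaHCO3).
Titrant: 2x + 1y = 0.01254;  mass: 105.99x + 84.01y = 0.7604
Solving, x = 4.721 × 10^-3 mol, y = 3.095 × 10^-3 mol
mass of Na2CO3 = 4.721 × 10^-3 × 105.99 = 0.5004 g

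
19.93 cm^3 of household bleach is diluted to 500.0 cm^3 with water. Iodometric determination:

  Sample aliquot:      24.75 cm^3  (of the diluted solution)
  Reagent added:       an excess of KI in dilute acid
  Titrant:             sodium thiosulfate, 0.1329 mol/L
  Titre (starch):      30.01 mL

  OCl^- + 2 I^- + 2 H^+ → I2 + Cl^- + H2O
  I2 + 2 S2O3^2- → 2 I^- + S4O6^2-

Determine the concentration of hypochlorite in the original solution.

2.021 mol/L

n(S2O3^2-) = 0.03001 × 0.1329 = 3.988 × 10^-3 mol
n(I2) = n(S2O3^2-)/2 = 1.994 × 10^-3 mol
n(OCl^-) in the aliquot = 1.994 × 10^-3 mol (1:1 ratio)
[OCl^-]_dilute = 1.994 × 10^-3 / 0.02475 = 0.08057 mol/L
[OCl^-]_original = 0.08057 × 500.0/19.93 = 2.021 mol/L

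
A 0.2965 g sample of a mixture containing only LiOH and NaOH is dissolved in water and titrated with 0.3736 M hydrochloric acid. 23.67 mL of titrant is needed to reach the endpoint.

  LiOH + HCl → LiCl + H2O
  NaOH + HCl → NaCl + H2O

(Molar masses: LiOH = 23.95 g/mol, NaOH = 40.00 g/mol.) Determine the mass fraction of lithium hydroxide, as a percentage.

n(HCl) = 0.02367 × 0.3736 = 8.843 × 10^-3 mol
Let x = n(LiOH), y = n(NaOH).
Titrant: 1x + 1y = 8.843 × 10^-3;  mass: 23.95x + 40.00y = 0.2965
Solving, x = 3.565 × 10^-3 mol, y = 5.278 × 10^-3 mol
mass of LiOH = 3.565 × 10^-3 × 23.95 = 0.08539 g
% LiOH = 0.08539 / 0.2965 × 100 = 28.80 %

28.80 %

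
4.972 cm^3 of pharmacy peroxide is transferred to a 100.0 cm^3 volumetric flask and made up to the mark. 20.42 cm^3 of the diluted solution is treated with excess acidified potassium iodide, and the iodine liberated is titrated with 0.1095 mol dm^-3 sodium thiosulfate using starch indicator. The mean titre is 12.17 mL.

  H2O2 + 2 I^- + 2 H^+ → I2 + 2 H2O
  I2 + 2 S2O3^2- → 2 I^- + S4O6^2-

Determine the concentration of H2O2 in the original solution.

0.6563 mol/L

n(S2O3^2-) = 0.01217 × 0.1095 = 1.333 × 10^-3 mol
n(I2) = n(S2O3^2-)/2 = 6.663 × 10^-4 mol
n(H2O2) in the aliquot = 6.663 × 10^-4 mol (1:1 ratio)
[H2O2]_dilute = 6.663 × 10^-4 / 0.02042 = 0.03263 mol/L
[H2O2]_original = 0.03263 × 100.0/4.972 = 0.6563 mol/L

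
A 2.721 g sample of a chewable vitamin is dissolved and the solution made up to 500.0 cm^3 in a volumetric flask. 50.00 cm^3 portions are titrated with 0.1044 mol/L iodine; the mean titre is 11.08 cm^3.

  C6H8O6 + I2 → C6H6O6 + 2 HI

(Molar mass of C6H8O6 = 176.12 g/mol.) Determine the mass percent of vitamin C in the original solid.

n(I2) per titration = 0.01108 × 0.1044 = 1.157 × 10^-3 mol
n(C6H8O6) in each aliquot = 1.157 × 10^-3 mol (1:1 ratio)
n(C6H8O6) in the whole flask = 1.157 × 10^-3 × 500.0/50.00 = 0.01157 mol
mass of C6H8O6 = 0.01157 × 176.12 = 2.037 g
% C6H8O6 = 2.037 / 2.721 × 100 = 74.87 %

74.87 %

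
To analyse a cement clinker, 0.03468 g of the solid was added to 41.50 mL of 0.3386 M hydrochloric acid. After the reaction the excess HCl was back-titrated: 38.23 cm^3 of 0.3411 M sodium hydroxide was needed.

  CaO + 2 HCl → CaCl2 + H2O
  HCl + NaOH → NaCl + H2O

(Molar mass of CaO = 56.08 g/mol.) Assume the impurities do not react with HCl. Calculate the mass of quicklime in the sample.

n(HCl) added = 0.04150 × 0.3386 = 0.01405 mol
n(NaOH) used in back-titration = 0.03823 × 0.3411 = 0.01304 mol
n(HCl) left over = 0.01304 mol (1:1 ratio)
n(HCl) consumed by analyte = 0.01405 − 0.01304 = 1.012 × 10^-3 mol
From the 1:2 ratio, n(CaO) = 1/2 × 1.012 × 10^-3 = 5.058 × 10^-4 mol
mass of CaO = 5.058 × 10^-4 × 56.08 = 0.02837 g

0.02837 g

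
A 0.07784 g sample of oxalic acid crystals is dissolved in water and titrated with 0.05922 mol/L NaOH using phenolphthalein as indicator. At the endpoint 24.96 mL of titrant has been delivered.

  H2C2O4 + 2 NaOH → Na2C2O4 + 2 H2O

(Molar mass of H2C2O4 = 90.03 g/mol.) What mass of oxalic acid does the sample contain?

0.06654 g

n(NaOH) = 0.02496 L × 0.05922 mol/L = 1.478 × 10^-3 mol
From the 1:2 ratio, n(H2C2O4) = 1/2 × 1.478 × 10^-3 = 7.391 × 10^-4 mol
mass of H2C2O4 = 7.391 × 10^-4 × 90.03 g/mol = 0.06654 g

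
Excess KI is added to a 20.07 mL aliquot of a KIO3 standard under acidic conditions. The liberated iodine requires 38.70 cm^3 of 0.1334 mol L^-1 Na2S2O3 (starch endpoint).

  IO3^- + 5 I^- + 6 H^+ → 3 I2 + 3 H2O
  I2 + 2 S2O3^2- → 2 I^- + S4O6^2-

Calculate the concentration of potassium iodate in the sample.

n(S2O3^2-) = 0.03870 × 0.1334 = 5.163 × 10^-3 mol
n(I2) = n(S2O3^2-)/2 = 2.581 × 10^-3 mol
From the 1:3 ratio, n(IO3^-) in the aliquot = 1/3 × 2.581 × 10^-3 = 8.604 × 10^-4 mol
[IO3^-] = 8.604 × 10^-4 / 0.02007 = 0.04287 mol/L

0.04287 mol/L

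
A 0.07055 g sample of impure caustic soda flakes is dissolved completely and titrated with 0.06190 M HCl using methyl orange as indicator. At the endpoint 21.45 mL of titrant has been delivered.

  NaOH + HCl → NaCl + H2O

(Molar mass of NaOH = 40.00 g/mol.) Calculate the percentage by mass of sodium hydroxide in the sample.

75.28 %

n(HCl) = 0.02145 L × 0.06190 mol/L = 1.328 × 10^-3 mol
n(NaOH) = 1.328 × 10^-3 mol (1:1 ratio)
mass of NaOH = 1.328 × 10^-3 × 40.00 g/mol = 0.05311 g
% NaOH = 0.05311 / 0.07055 × 100 = 75.28 %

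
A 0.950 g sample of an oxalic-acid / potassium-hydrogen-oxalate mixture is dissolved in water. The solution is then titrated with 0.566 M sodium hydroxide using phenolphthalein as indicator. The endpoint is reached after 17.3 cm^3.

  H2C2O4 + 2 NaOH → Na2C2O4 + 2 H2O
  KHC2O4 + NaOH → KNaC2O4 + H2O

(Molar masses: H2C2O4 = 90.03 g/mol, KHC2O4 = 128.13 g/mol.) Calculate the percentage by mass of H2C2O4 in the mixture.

17.4 %

n(NaOH) = 0.0173 × 0.566 = 9.79 × 10^-3 mol
Let x = n(H2C2O4), y = n(KHC2O4).
Titrant: 2x + 1y = 9.79 × 10^-3;  mass: 90.03x + 128.13y = 0.950
Solving, x = 1.83 × 10^-3 mol, y = 6.13 × 10^-3 mol
mass of H2C2O4 = 1.83 × 10^-3 × 90.03 = 0.165 g
% H2C2O4 = 0.165 / 0.950 × 100 = 17.4 %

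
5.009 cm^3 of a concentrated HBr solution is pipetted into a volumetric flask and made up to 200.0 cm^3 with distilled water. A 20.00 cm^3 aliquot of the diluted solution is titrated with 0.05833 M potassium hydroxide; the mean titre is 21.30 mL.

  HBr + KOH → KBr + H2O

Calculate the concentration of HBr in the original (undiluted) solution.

2.480 M

n(KOH) = 0.02130 × 0.05833 = 1.242 × 10^-3 mol
n(HBr) in the aliquot = 1.242 × 10^-3 mol (1:1 ratio)
[HBr]_dilute = 1.242 × 10^-3 / 0.02000 = 0.06212 mol/L
Dilution factor = 200.0 / 5.009 = 39.93
[HBr]_stock = 0.06212 × 39.93 = 2.480 mol/L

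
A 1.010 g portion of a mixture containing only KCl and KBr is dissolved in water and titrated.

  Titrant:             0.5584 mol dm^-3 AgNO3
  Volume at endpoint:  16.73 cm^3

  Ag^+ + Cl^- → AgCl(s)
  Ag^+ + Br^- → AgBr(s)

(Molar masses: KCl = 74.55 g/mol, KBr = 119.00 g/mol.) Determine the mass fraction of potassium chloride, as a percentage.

16.89 %

n(AgNO3) = 0.01673 × 0.5584 = 9.342 × 10^-3 mol
Let x = n(KCl), y = n(KBr).
Titrant: 1x + 1y = 9.342 × 10^-3;  mass: 74.55x + 119.00y = 1.010
Solving, x = 2.288 × 10^-3 mol, y = 7.054 × 10^-3 mol
mass of KCl = 2.288 × 10^-3 × 74.55 = 0.1706 g
% KCl = 0.1706 / 1.010 × 100 = 16.89 %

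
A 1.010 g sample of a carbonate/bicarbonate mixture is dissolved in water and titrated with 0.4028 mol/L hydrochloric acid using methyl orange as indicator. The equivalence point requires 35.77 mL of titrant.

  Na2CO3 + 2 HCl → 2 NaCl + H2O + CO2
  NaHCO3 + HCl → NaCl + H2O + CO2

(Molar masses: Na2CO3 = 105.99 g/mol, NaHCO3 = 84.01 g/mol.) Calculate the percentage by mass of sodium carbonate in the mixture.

n(HCl) = 0.03577 × 0.4028 = 0.01441 mol
Let x = n(Na2CO3), y = n(NaHCO3).
Titrant: 2x + 1y = 0.01441;  mass: 105.99x + 84.01y = 1.010
Solving, x = 3.231 × 10^-3 mol, y = 7.946 × 10^-3 mol
mass of Na2CO3 = 3.231 × 10^-3 × 105.99 = 0.3425 g
% Na2CO3 = 0.3425 / 1.010 × 100 = 33.91 %

33.91 %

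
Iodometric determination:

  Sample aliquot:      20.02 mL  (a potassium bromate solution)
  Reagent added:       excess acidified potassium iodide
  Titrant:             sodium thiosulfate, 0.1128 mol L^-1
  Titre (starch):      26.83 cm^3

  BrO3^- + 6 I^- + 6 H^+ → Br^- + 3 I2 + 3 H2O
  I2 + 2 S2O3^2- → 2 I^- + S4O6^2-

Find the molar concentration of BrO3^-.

0.02520 mol/L

n(S2O3^2-) = 0.02683 × 0.1128 = 3.026 × 10^-3 mol
n(I2) = n(S2O3^2-)/2 = 1.513 × 10^-3 mol
From the 1:3 ratio, n(BrO3^-) in the aliquot = 1/3 × 1.513 × 10^-3 = 5.044 × 10^-4 mol
[BrO3^-] = 5.044 × 10^-4 / 0.02002 = 0.02520 mol/L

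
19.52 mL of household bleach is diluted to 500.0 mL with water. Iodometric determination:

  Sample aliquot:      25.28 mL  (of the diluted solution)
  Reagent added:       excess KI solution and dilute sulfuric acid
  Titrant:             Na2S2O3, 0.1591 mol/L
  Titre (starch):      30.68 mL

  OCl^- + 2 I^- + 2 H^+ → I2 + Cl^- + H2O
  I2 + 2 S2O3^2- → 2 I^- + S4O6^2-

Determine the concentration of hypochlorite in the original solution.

n(S2O3^2-) = 0.03068 × 0.1591 = 4.881 × 10^-3 mol
n(I2) = n(S2O3^2-)/2 = 2.441 × 10^-3 mol
n(OCl^-) in the aliquot = 2.441 × 10^-3 mol (1:1 ratio)
[OCl^-]_dilute = 2.441 × 10^-3 / 0.02528 = 0.09654 mol/L
[OCl^-]_original = 0.09654 × 500.0/19.52 = 2.473 mol/L

2.473 mol/L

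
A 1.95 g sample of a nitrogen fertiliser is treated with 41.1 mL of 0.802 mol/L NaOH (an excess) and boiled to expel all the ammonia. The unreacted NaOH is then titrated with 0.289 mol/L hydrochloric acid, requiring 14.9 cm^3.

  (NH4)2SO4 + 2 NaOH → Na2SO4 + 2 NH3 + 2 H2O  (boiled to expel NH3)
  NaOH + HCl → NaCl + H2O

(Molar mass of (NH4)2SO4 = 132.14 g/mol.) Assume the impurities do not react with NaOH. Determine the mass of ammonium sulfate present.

1.89 g

n(NaOH) added = 0.0411 × 0.802 = 0.0330 mol
n(HCl) used in back-titration = 0.0149 × 0.289 = 4.31 × 10^-3 mol
n(NaOH) left over = 4.31 × 10^-3 mol (1:1 ratio)
n(NaOH) consumed by analyte = 0.0330 − 4.31 × 10^-3 = 0.0287 mol
From the 1:2 ratio, n((NH4)2SO4) = 1/2 × 0.0287 = 0.0143 mol
mass of (NH4)2SO4 = 0.0143 × 132.14 = 1.89 g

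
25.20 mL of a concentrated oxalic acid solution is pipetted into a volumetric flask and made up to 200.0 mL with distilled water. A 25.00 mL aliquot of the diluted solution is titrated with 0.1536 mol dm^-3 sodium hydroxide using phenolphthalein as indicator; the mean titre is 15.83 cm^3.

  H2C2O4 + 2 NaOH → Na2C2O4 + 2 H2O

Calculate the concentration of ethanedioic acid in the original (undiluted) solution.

n(NaOH) = 0.01583 × 0.1536 = 2.431 × 10^-3 mol
From the 1:2 ratio, n(H2C2O4) in the aliquot = 1/2 × 2.431 × 10^-3 = 1.216 × 10^-3 mol
[H2C2O4]_dilute = 1.216 × 10^-3 / 0.02500 = 0.04863 mol/L
Dilution factor = 200.0 / 25.20 = 7.937
[H2C2O4]_stock = 0.04863 × 7.937 = 0.3860 mol/L

0.3860 mol/L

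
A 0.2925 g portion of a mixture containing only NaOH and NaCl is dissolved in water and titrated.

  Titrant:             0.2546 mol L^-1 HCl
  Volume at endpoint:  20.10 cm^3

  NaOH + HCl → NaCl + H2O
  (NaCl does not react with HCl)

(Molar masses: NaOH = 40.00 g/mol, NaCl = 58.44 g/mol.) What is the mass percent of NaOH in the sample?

n(HCl) = 0.02010 × 0.2546 = 5.117 × 10^-3 mol
Let x = n(NaOH), y = n(NaCl).
Titrant: 1x = 5.117 × 10^-3;  mass: 40.00x + 58.44y = 0.2925
Solving, x = 5.117 × 10^-3 mol, y = 1.502 × 10^-3 mol
mass of NaOH = 5.117 × 10^-3 × 40.00 = 0.2047 g
% NaOH = 0.2047 / 0.2925 × 100 = 69.98 %

69.98 %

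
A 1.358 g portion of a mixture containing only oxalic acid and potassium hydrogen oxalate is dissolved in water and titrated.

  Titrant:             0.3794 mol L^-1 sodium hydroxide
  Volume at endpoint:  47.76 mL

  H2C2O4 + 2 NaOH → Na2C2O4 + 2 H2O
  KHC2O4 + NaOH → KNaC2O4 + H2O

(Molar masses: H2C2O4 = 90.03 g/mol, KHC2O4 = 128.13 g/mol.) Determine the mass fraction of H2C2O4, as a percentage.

38.44 %

n(NaOH) = 0.04776 × 0.3794 = 0.01812 mol
Let x = n(H2C2O4), y = n(KHC2O4).
Titrant: 2x + 1y = 0.01812;  mass: 90.03x + 128.13y = 1.358
Solving, x = 5.798 × 10^-3 mol, y = 6.525 × 10^-3 mol
mass of H2C2O4 = 5.798 × 10^-3 × 90.03 = 0.5220 g
% H2C2O4 = 0.5220 / 1.358 × 100 = 38.44 %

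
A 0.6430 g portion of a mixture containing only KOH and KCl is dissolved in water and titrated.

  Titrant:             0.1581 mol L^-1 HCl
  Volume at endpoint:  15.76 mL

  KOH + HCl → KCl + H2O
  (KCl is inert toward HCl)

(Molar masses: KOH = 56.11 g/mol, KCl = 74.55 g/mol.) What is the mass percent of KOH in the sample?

21.74 %

n(HCl) = 0.01576 × 0.1581 = 2.492 × 10^-3 mol
Let x = n(KOH), y = n(KCl).
Titrant: 1x = 2.492 × 10^-3;  mass: 56.11x + 74.55y = 0.6430
Solving, x = 2.492 × 10^-3 mol, y = 6.750 × 10^-3 mol
mass of KOH = 2.492 × 10^-3 × 56.11 = 0.1398 g
% KOH = 0.1398 / 0.6430 × 100 = 21.74 %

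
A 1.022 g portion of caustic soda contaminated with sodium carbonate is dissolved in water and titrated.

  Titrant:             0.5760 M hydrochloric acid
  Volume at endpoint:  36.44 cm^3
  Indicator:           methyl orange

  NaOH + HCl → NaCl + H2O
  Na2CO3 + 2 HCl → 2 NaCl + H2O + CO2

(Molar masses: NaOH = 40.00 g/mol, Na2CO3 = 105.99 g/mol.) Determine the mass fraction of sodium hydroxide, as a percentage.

27.21 %

n(HCl) = 0.03644 × 0.5760 = 0.02099 mol
Let x = n(NaOH), y = n(Na2CO3).
Titrant: 1x + 2y = 0.02099;  mass: 40.00x + 105.99y = 1.022
Solving, x = 6.952 × 10^-3 mol, y = 7.019 × 10^-3 mol
mass of NaOH = 6.952 × 10^-3 × 40.00 = 0.2781 g
% NaOH = 0.2781 / 1.022 × 100 = 27.21 %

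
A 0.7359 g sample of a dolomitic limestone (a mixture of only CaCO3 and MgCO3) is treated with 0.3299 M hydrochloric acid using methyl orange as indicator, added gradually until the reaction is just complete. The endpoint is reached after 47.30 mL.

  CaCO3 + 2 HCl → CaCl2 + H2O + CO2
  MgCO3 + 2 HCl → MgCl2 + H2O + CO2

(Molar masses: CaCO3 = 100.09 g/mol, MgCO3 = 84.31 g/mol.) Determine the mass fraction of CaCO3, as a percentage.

n(HCl) = 0.04730 × 0.3299 = 0.01560 mol
Let x = n(CaCO3), y = n(MgCO3).
Titrant: 2x + 2y = 0.01560;  mass: 100.09x + 84.31y = 0.7359
Solving, x = 4.949 × 10^-3 mol, y = 2.853 × 10^-3 mol
mass of CaCO3 = 4.949 × 10^-3 × 100.09 = 0.4954 g
% CaCO3 = 0.4954 / 0.7359 × 100 = 67.32 %

67.32 %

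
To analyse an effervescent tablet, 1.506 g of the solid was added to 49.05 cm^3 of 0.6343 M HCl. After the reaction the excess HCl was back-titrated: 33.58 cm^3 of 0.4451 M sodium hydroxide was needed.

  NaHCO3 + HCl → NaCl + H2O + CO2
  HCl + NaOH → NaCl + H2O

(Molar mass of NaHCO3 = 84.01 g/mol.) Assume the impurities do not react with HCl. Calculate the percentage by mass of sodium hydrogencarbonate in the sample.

90.18 %

n(HCl) added = 0.04905 × 0.6343 = 0.03111 mol
n(NaOH) used in back-titration = 0.03358 × 0.4451 = 0.01495 mol
n(HCl) left over = 0.01495 mol (1:1 ratio)
n(HCl) consumed by analyte = 0.03111 − 0.01495 = 0.01617 mol
n(NaHCO3) = 0.01617 mol (1:1 ratio)
mass of NaHCO3 = 0.01617 × 84.01 = 1.358 g
% NaHCO3 = 1.358 / 1.506 × 100 = 90.18 %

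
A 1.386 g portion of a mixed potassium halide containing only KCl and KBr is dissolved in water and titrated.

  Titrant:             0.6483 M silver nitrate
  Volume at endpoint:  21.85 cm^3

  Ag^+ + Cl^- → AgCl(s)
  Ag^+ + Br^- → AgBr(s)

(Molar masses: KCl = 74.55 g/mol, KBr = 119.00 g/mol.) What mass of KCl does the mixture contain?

n(AgNO3) = 0.02185 × 0.6483 = 0.01417 mol
Let x = n(KCl), y = n(KBr).
Titrant: 1x + 1y = 0.01417;  mass: 74.55x + 119.00y = 1.386
Solving, x = 6.742 × 10^-3 mol, y = 7.423 × 10^-3 mol
mass of KCl = 6.742 × 10^-3 × 74.55 = 0.5026 g

0.5026 g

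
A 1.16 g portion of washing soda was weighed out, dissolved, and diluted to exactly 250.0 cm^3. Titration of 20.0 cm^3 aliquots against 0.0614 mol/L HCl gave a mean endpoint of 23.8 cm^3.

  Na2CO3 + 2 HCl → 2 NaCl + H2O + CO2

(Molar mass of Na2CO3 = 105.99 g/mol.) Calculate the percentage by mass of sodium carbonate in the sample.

83.5 %

n(HCl) per titration = 0.0238 × 0.0614 = 1.46 × 10^-3 mol
From the 1:2 ratio, n(Na2CO3) in each aliquot = 1/2 × 1.46 × 10^-3 = 7.31 × 10^-4 mol
n(Na2CO3) in the whole flask = 7.31 × 10^-4 × 250.0/20.0 = 9.13 × 10^-3 mol
mass of Na2CO3 = 9.13 × 10^-3 × 105.99 = 0.968 g
% Na2CO3 = 0.968 / 1.16 × 100 = 83.5 %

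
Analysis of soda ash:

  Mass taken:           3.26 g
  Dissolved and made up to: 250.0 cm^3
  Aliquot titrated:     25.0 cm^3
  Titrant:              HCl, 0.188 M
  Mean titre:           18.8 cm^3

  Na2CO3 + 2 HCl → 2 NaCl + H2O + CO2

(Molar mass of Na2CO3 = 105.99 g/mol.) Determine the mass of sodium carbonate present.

1.87 g

n(HCl) per titration = 0.0188 × 0.188 = 3.53 × 10^-3 mol
From the 1:2 ratio, n(Na2CO3) in each aliquot = 1/2 × 3.53 × 10^-3 = 1.77 × 10^-3 mol
n(Na2CO3) in the whole flask = 1.77 × 10^-3 × 250.0/25.0 = 0.0177 mol
mass of Na2CO3 = 0.0177 × 105.99 = 1.87 g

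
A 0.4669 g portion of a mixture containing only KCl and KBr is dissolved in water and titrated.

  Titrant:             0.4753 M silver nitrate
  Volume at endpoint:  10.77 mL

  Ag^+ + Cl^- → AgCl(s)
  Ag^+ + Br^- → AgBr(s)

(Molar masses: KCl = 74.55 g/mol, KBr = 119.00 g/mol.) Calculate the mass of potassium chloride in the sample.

0.2386 g

n(AgNO3) = 0.01077 × 0.4753 = 5.119 × 10^-3 mol
Let x = n(KCl), y = n(KBr).
Titrant: 1x + 1y = 5.119 × 10^-3;  mass: 74.55x + 119.00y = 0.4669
Solving, x = 3.200 × 10^-3 mol, y = 1.919 × 10^-3 mol
mass of KCl = 3.200 × 10^-3 × 74.55 = 0.2386 g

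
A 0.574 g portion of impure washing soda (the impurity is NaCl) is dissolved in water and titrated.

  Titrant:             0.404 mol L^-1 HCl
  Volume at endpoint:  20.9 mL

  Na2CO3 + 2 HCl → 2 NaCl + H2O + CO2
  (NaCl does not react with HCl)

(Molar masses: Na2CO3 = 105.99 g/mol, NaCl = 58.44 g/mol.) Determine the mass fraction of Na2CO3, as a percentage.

78.0 %

n(HCl) = 0.0209 × 0.404 = 8.44 × 10^-3 mol
Let x = n(Na2CO3), y = n(NaCl).
Titrant: 2x = 8.44 × 10^-3;  mass: 105.99x + 58.44y = 0.574
Solving, x = 4.22 × 10^-3 mol, y = 2.17 × 10^-3 mol
mass of Na2CO3 = 4.22 × 10^-3 × 105.99 = 0.447 g
% Na2CO3 = 0.447 / 0.574 × 100 = 78.0 %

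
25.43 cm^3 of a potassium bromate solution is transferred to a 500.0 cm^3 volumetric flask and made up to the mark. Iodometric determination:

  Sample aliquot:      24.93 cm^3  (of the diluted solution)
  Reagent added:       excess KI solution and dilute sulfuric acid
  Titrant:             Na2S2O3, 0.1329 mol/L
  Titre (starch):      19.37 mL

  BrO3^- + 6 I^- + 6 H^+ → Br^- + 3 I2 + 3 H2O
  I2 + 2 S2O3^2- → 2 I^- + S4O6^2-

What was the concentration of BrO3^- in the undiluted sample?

0.3384 mol/L

n(S2O3^2-) = 0.01937 × 0.1329 = 2.574 × 10^-3 mol
n(I2) = n(S2O3^2-)/2 = 1.287 × 10^-3 mol
From the 1:3 ratio, n(BrO3^-) in the aliquot = 1/3 × 1.287 × 10^-3 = 4.290 × 10^-4 mol
[BrO3^-]_dilute = 4.290 × 10^-4 / 0.02493 = 0.01721 mol/L
[BrO3^-]_original = 0.01721 × 500.0/25.43 = 0.3384 mol/L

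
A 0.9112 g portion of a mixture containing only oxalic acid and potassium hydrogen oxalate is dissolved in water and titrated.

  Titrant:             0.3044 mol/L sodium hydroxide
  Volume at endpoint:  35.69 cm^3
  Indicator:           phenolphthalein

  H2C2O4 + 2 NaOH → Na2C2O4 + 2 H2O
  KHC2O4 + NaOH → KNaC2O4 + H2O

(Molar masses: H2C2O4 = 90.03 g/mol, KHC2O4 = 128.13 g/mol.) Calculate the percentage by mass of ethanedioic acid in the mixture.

28.58 %

n(NaOH) = 0.03569 × 0.3044 = 0.01086 mol
Let x = n(H2C2O4), y = n(KHC2O4).
Titrant: 2x + 1y = 0.01086;  mass: 90.03x + 128.13y = 0.9112
Solving, x = 2.892 × 10^-3 mol, y = 5.079 × 10^-3 mol
mass of H2C2O4 = 2.892 × 10^-3 × 90.03 = 0.2604 g
% H2C2O4 = 0.2604 / 0.9112 × 100 = 28.58 %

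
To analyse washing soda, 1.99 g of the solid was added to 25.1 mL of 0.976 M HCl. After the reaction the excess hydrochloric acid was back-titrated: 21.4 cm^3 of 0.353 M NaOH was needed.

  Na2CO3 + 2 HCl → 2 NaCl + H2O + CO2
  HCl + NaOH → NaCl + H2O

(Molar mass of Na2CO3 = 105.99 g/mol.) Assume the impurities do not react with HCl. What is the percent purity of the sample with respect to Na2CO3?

45.1 %

n(HCl) added = 0.0251 × 0.976 = 0.0245 mol
n(NaOH) used in back-titration = 0.0214 × 0.353 = 7.55 × 10^-3 mol
n(HCl) left over = 7.55 × 10^-3 mol (1:1 ratio)
n(HCl) consumed by analyte = 0.0245 − 7.55 × 10^-3 = 0.0169 mol
From the 1:2 ratio, n(Na2CO3) = 1/2 × 0.0169 = 8.47 × 10^-3 mol
mass of Na2CO3 = 8.47 × 10^-3 × 105.99 = 0.898 g
% Na2CO3 = 0.898 / 1.99 × 100 = 45.1 %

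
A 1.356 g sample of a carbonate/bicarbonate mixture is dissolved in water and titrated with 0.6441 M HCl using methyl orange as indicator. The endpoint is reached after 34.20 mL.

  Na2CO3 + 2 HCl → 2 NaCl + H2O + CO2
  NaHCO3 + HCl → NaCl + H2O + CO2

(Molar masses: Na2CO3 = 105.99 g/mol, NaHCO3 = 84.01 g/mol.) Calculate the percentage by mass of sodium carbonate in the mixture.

62.32 %

n(HCl) = 0.03420 × 0.6441 = 0.02203 mol
Let x = n(Na2CO3), y = n(NaHCO3).
Titrant: 2x + 1y = 0.02203;  mass: 105.99x + 84.01y = 1.356
Solving, x = 7.973 × 10^-3 mol, y = 6.081 × 10^-3 mol
mass of Na2CO3 = 7.973 × 10^-3 × 105.99 = 0.8451 g
% Na2CO3 = 0.8451 / 1.356 × 100 = 62.32 %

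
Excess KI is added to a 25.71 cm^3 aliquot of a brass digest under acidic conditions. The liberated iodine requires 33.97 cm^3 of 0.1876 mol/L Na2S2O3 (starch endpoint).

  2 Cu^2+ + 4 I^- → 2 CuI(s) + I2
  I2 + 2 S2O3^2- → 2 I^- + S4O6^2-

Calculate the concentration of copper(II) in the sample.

n(S2O3^2-) = 0.03397 × 0.1876 = 6.373 × 10^-3 mol
n(I2) = n(S2O3^2-)/2 = 3.186 × 10^-3 mol
From the 2:1 ratio, n(Cu2+) in the aliquot = 2/1 × 3.186 × 10^-3 = 6.373 × 10^-3 mol
[Cu2+] = 6.373 × 10^-3 / 0.02571 = 0.2479 mol/L

0.2479 mol/L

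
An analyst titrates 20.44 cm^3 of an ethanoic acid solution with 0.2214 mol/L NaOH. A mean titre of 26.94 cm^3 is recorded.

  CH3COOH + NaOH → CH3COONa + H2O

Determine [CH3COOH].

0.2918 mol/L

n(NaOH) = 0.02694 L × 0.2214 mol/L = 5.965 × 10^-3 mol
n(CH3COOH) = 5.965 × 10^-3 mol (1:1 mole ratio)
[CH3COOH] = 5.965 × 10^-3 mol / 0.02044 L = 0.2918 mol/L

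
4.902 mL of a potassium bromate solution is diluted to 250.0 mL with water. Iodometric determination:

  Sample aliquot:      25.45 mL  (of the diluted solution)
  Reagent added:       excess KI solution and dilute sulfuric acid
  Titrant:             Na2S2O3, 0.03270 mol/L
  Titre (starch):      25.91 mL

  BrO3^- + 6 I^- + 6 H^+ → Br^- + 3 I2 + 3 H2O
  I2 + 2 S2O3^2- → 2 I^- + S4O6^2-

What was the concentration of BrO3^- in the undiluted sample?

n(S2O3^2-) = 0.02591 × 0.03270 = 8.473 × 10^-4 mol
n(I2) = n(S2O3^2-)/2 = 4.236 × 10^-4 mol
From the 1:3 ratio, n(BrO3^-) in the aliquot = 1/3 × 4.236 × 10^-4 = 1.412 × 10^-4 mol
[BrO3^-]_dilute = 1.412 × 10^-4 / 0.02545 = 0.005549 mol/L
[BrO3^-]_original = 0.005549 × 250.0/4.902 = 0.2830 mol/L

0.2830 mol/L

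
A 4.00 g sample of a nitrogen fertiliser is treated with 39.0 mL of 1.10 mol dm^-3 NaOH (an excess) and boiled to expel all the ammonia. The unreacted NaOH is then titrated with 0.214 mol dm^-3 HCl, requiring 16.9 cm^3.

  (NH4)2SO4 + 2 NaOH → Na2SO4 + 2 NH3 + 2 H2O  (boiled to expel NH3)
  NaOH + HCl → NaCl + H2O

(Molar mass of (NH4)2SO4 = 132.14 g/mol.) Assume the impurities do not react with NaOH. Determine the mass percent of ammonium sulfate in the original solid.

n(NaOH) added = 0.0390 × 1.10 = 0.0429 mol
n(HCl) used in back-titration = 0.0169 × 0.214 = 3.62 × 10^-3 mol
n(NaOH) left over = 3.62 × 10^-3 mol (1:1 ratio)
n(NaOH) consumed by analyte = 0.0429 − 3.62 × 10^-3 = 0.0393 mol
From the 1:2 ratio, n((NH4)2SO4) = 1/2 × 0.0393 = 0.0196 mol
mass of (NH4)2SO4 = 0.0196 × 132.14 = 2.60 g
% (NH4)2SO4 = 2.60 / 4.00 × 100 = 64.9 %

64.9 %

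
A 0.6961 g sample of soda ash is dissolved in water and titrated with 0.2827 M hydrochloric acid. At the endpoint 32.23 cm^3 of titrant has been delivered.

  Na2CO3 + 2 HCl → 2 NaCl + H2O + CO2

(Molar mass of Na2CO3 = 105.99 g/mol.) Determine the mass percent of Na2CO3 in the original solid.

69.37 %

n(HCl) = 0.03223 L × 0.2827 mol/L = 9.111 × 10^-3 mol
From the 1:2 ratio, n(Na2CO3) = 1/2 × 9.111 × 10^-3 = 4.556 × 10^-3 mol
mass of Na2CO3 = 4.556 × 10^-3 × 105.99 g/mol = 0.4829 g
% Na2CO3 = 0.4829 / 0.6961 × 100 = 69.37 %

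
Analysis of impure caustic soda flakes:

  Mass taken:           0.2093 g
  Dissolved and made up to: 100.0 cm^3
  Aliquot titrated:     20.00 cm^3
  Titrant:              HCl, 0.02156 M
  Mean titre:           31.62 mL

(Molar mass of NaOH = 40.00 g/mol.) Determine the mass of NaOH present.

0.1363 g

NaOH + HCl → NaCl + H2O
n(HCl) per titration = 0.03162 × 0.02156 = 6.817 × 10^-4 mol
n(NaOH) in each aliquot = 6.817 × 10^-4 mol (1:1 ratio)
n(NaOH) in the whole flask = 6.817 × 10^-4 × 100.0/20.00 = 3.409 × 10^-3 mol
mass of NaOH = 3.409 × 10^-3 × 40.00 = 0.1363 g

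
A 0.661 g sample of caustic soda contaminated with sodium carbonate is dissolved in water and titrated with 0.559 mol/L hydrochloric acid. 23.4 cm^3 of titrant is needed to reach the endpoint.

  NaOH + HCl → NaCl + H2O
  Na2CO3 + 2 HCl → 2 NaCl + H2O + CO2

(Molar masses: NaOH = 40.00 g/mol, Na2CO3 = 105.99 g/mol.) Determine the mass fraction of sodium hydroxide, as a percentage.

15.0 %

n(HCl) = 0.0234 × 0.559 = 0.0131 mol
Let x = n(NaOH), y = n(Na2CO3).
Titrant: 1x + 2y = 0.0131;  mass: 40.00x + 105.99y = 0.661
Solving, x = 2.48 × 10^-3 mol, y = 5.30 × 10^-3 mol
mass of NaOH = 2.48 × 10^-3 × 40.00 = 0.0991 g
% NaOH = 0.0991 / 0.661 × 100 = 15.0 %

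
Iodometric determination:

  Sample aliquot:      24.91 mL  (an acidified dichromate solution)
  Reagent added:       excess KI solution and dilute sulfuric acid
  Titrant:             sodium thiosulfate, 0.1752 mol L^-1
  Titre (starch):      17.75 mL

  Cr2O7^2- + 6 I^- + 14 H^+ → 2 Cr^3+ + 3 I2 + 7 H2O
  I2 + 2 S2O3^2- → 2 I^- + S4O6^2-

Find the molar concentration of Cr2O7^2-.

n(S2O3^2-) = 0.01775 × 0.1752 = 3.110 × 10^-3 mol
n(I2) = n(S2O3^2-)/2 = 1.555 × 10^-3 mol
From the 1:3 ratio, n(Cr2O7^2-) in the aliquot = 1/3 × 1.555 × 10^-3 = 5.183 × 10^-4 mol
[Cr2O7^2-] = 5.183 × 10^-4 / 0.02491 = 0.02081 mol/L

0.02081 mol/L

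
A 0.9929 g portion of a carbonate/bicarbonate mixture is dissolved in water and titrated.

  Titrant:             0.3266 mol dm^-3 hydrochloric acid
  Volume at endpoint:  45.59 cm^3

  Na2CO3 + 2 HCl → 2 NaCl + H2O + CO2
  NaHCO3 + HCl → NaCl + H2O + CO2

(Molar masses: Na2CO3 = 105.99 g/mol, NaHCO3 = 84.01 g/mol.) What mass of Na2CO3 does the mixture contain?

0.4408 g

n(HCl) = 0.04559 × 0.3266 = 0.01489 mol
Let x = n(Na2CO3), y = n(NaHCO3).
Titrant: 2x + 1y = 0.01489;  mass: 105.99x + 84.01y = 0.9929
Solving, x = 4.159 × 10^-3 mol, y = 6.572 × 10^-3 mol
mass of Na2CO3 = 4.159 × 10^-3 × 105.99 = 0.4408 g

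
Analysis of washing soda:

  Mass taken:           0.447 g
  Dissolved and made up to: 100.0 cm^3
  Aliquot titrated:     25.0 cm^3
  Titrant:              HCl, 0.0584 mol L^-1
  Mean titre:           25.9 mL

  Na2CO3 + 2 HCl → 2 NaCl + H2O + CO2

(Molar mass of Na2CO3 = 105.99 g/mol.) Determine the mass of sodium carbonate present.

n(HCl) per titration = 0.0259 × 0.0584 = 1.51 × 10^-3 mol
From the 1:2 ratio, n(Na2CO3) in each aliquot = 1/2 × 1.51 × 10^-3 = 7.56 × 10^-4 mol
n(Na2CO3) in the whole flask = 7.56 × 10^-4 × 100.0/25.0 = 3.03 × 10^-3 mol
mass of Na2CO3 = 3.03 × 10^-3 × 105.99 = 0.321 g

0.321 g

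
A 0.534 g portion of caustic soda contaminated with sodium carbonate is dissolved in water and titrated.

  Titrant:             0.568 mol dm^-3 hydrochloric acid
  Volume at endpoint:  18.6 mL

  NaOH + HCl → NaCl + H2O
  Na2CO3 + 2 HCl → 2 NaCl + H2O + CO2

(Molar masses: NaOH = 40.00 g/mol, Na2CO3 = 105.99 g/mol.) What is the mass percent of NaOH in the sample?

n(HCl) = 0.0186 × 0.568 = 0.0106 mol
Let x = n(NaOH), y = n(Na2CO3).
Titrant: 1x + 2y = 0.0106;  mass: 40.00x + 105.99y = 0.534
Solving, x = 1.99 × 10^-3 mol, y = 4.29 × 10^-3 mol
mass of NaOH = 1.99 × 10^-3 × 40.00 = 0.0797 g
% NaOH = 0.0797 / 0.534 × 100 = 14.9 %

14.9 %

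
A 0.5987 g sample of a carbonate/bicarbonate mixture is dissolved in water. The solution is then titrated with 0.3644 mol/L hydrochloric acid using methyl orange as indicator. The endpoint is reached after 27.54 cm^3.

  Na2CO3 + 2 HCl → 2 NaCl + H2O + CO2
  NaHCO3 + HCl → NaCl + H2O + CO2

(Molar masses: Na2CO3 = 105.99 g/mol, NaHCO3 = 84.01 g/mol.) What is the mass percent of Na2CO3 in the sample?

n(HCl) = 0.02754 × 0.3644 = 0.01004 mol
Let x = n(Na2CO3), y = n(NaHCO3).
Titrant: 2x + 1y = 0.01004;  mass: 105.99x + 84.01y = 0.5987
Solving, x = 3.940 × 10^-3 mol, y = 2.156 × 10^-3 mol
mass of Na2CO3 = 3.940 × 10^-3 × 105.99 = 0.4176 g
% Na2CO3 = 0.4176 / 0.5987 × 100 = 69.75 %

69.75 %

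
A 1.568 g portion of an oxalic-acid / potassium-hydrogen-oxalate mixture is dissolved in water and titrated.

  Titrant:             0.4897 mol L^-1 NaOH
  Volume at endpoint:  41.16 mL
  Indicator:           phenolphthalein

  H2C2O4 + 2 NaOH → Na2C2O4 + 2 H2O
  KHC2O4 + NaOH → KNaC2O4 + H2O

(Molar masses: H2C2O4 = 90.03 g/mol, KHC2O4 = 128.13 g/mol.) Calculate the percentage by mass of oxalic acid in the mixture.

n(NaOH) = 0.04116 × 0.4897 = 0.02016 mol
Let x = n(H2C2O4), y = n(KHC2O4).
Titrant: 2x + 1y = 0.02016;  mass: 90.03x + 128.13y = 1.568
Solving, x = 6.104 × 10^-3 mol, y = 7.949 × 10^-3 mol
mass of H2C2O4 = 6.104 × 10^-3 × 90.03 = 0.5495 g
% H2C2O4 = 0.5495 / 1.568 × 100 = 35.04 %

35.04 %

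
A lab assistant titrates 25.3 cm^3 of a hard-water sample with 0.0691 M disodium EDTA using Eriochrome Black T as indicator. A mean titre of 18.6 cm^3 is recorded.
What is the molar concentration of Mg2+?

Mg^2+ + EDTA^4- → [Mg(EDTA)]^2-
n(EDTA) = 0.0186 L × 0.0691 mol/L = 1.29 × 10^-3 mol
n(Mg2+) = 1.29 × 10^-3 mol (1:1 mole ratio)
[Mg2+] = 1.29 × 10^-3 mol / 0.0253 L = 0.0508 mol/L

0.0508 M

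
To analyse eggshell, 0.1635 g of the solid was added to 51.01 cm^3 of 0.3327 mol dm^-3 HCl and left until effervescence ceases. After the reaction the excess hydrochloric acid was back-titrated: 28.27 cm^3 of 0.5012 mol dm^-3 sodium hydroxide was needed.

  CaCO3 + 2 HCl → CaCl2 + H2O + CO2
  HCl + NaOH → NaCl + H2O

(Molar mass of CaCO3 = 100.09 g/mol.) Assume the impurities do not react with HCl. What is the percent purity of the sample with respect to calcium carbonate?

85.77 %

n(HCl) added = 0.05101 × 0.3327 = 0.01697 mol
n(NaOH) used in back-titration = 0.02827 × 0.5012 = 0.01417 mol
n(HCl) left over = 0.01417 mol (1:1 ratio)
n(HCl) consumed by analyte = 0.01697 − 0.01417 = 2.802 × 10^-3 mol
From the 1:2 ratio, n(CaCO3) = 1/2 × 2.802 × 10^-3 = 1.401 × 10^-3 mol
mass of CaCO3 = 1.401 × 10^-3 × 100.09 = 0.1402 g
% CaCO3 = 0.1402 / 0.1635 × 100 = 85.77 %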